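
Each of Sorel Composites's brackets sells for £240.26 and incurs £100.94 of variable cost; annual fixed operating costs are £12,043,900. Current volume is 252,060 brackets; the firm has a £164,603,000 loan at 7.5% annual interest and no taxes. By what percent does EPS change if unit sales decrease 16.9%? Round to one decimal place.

-55.3%

Total contribution margin = 252,060 × £139.32 = £35,116,999.20.
Subtracting fixed costs: EBIT = £35,116,999.20 − £12,043,900 = £23,073,099.20.
Interest = £12,345,225.00, so EBIT − I = £10,727,874.20.
Degree of combined leverage = contribution ÷ (EBIT − I) = £35,116,999.20 ÷ £10,727,874.20 = 3.2734.
%ΔEPS = DCL × %ΔSales = 3.2734 × -16.9% = -55.3%.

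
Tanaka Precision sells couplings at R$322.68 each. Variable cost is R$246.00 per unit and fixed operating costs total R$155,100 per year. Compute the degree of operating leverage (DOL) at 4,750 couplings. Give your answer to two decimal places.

1.74

Contribution at this volume is 4,750 × R$76.68 = R$364,230.00.
Operating income = contribution − fixed costs = R$364,230.00 − R$155,100 = R$209,130.00.
So DOL = total CM / EBIT = R$364,230.00 / R$209,130.00 = 1.7416.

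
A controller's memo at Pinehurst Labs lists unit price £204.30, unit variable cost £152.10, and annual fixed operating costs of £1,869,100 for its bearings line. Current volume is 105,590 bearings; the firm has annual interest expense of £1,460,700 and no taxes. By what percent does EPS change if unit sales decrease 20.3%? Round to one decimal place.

-51.3%

At 105,590 units, contribution = 105,590 × £52.20 = £5,511,798.00.
Operating income = contribution − fixed costs = £5,511,798.00 − £1,869,100 = £3,642,698.00.
After interest of £1,460,700.00, pre-tax earnings = £2,181,998.00.
DCL = total CM / (EBIT − I) = £5,511,798.00 / £2,181,998.00 = 2.5260.
EPS therefore changes by 2.5260 × (-20.3%) = -51.3%.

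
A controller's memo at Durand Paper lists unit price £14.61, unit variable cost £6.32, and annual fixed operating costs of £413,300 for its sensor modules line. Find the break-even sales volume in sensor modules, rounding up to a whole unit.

49,856 sensor modules

Contribution margin per unit = £14.61 − £6.32 = £8.29.
Units to break even: £413,300 ÷ £8.29 = 49,855.25, rounded up to 49,856.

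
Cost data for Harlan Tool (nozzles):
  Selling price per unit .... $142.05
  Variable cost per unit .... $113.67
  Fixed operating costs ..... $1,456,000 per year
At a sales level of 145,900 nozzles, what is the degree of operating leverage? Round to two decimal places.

1.54

Contribution at this volume is 145,900 × $28.38 = $4,140,642.00.
EBIT = $4,140,642.00 − $1,456,000 = $2,684,642.00.
DOL = contribution ÷ EBIT = $4,140,642.00 ÷ $2,684,642.00 = 1.5423.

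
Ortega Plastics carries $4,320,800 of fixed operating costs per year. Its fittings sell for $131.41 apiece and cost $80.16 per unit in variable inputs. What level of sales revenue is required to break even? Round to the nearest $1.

$11,078,953

CM per unit = $131.41 − $80.16 = $51.25; CM ratio = $51.25 / $131.41 = 0.3900.
Break-even revenue = fixed costs × price ÷ CM = $4,320,800 × $131.41 ÷ $51.25 = $11,078,953.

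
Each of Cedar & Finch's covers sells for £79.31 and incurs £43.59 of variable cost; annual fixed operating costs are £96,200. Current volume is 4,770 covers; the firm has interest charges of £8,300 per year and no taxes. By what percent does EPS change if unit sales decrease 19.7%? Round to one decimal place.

Total contribution margin = 4,770 × £35.72 = £170,384.40.
Operating income = contribution − fixed costs = £170,384.40 − £96,200 = £74,184.40.
Interest = £8,300.00, so EBIT − I = £65,884.40.
Degree of combined leverage = contribution ÷ (EBIT − I) = £170,384.40 ÷ £65,884.40 = 2.5861.
EPS therefore changes by 2.5861 × (-19.7%) = -50.9%.

-50.9%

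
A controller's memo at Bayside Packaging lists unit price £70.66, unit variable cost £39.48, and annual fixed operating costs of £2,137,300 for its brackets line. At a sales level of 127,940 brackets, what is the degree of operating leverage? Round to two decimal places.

2.15

Contribution at this volume is 127,940 × £31.18 = £3,989,169.20.
Subtracting fixed costs: EBIT = £3,989,169.20 − £2,137,300 = £1,851,869.20.
DOL = contribution ÷ EBIT = £3,989,169.20 ÷ £1,851,869.20 = 2.1541.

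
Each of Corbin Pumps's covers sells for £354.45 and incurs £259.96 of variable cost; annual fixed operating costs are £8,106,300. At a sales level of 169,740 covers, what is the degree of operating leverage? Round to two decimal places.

Contribution at this volume is 169,740 × £94.49 = £16,038,732.60.
Operating income = contribution − fixed costs = £16,038,732.60 − £8,106,300 = £7,932,432.60.
So DOL = total CM / EBIT = £16,038,732.60 / £7,932,432.60 = 2.0219.

2.02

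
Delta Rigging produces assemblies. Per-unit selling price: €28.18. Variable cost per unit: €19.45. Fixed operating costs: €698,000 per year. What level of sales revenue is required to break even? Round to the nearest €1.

€2,253,109

CM per unit = €28.18 − €19.45 = €8.73; CM ratio = €8.73 / €28.18 = 0.3098.
Break-even revenue = fixed costs × price ÷ CM = €698,000 × €28.18 ÷ €8.73 = €2,253,109.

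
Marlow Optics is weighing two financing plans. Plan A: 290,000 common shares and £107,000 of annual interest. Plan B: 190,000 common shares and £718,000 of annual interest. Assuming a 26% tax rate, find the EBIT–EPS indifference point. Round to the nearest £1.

£1,878,900

At indifference, (EBIT − 107,000)(1 − t)/290,000 = (EBIT − 718,000)(1 − t)/190,000.
Cancelling (1 − t) and cross-multiplying: 190,000·(EBIT − 107,000) = 290,000·(EBIT − 718,000).
EBIT × (290,000 − 190,000) = 718,000 × 290,000 − 107,000 × 190,000 = 187,890,000,000, so EBIT = 187,890,000,000 ÷ 100,000 = 1,878,900.00.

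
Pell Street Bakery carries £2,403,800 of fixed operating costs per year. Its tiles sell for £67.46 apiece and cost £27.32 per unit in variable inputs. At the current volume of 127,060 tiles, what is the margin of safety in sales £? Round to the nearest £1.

Each unit contributes £67.46 − £27.32 = £40.14. Break-even units = £2,403,800 ÷ £40.14 = 59,885.40; break-even revenue = 59,885.40 × £67.46 = £4,039,869.16.
Current sales = 127,060 × £67.46 = £8,571,467.60.
Margin of safety = £8,571,467.60 − £4,039,869.16 = £4,531,598.

£4,531,598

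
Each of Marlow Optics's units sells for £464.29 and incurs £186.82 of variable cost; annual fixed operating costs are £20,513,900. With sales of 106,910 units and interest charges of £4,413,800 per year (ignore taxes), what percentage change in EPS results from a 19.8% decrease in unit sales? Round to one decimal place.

-124.0%

Total contribution margin = 106,910 × £277.47 = £29,664,317.70.
Subtracting fixed costs: EBIT = £29,664,317.70 − £20,513,900 = £9,150,417.70.
Interest = £4,413,800.00, so EBIT − I = £4,736,617.70.
DCL = total CM / (EBIT − I) = £29,664,317.70 / £4,736,617.70 = 6.2628.
EPS therefore changes by 6.2628 × (-19.8%) = -124.0%.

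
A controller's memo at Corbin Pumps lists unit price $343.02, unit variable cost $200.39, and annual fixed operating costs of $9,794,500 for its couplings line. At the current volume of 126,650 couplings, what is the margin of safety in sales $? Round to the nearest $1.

$19,888,064

Each unit contributes $343.02 − $200.39 = $142.63. Break-even units = $9,794,500 ÷ $142.63 = 68,670.69; break-even revenue = 68,670.69 × $343.02 = $23,555,418.85.
Current sales = 126,650 × $343.02 = $43,443,483.00.
Margin of safety = $43,443,483.00 − $23,555,418.85 = $19,888,064.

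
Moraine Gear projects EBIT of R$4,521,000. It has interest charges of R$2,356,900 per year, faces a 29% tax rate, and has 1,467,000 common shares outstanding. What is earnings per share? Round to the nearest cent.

Pre-tax income = R$4,521,000 − R$2,356,900.00 = R$2,164,100.00.
After tax at 29%: net income = R$2,164,100.00 × 0.71 = R$1,536,511.00.
Per share: R$1,536,511.00 / 1,467,000 shares = R$1.05.

R$1.05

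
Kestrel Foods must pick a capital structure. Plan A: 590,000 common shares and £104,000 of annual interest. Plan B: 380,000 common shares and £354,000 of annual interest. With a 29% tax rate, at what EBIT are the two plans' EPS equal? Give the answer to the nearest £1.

At indifference, (EBIT − 104,000)(1 − t)/590,000 = (EBIT − 354,000)(1 − t)/380,000.
Cancelling (1 − t) and cross-multiplying: 380,000·(EBIT − 104,000) = 590,000·(EBIT − 354,000).
Solving, EBIT = (354,000·590,000 − 104,000·380,000) / (590,000 − 380,000) = 169,340,000,000 / 210,000 = 806,380.95.

£806,381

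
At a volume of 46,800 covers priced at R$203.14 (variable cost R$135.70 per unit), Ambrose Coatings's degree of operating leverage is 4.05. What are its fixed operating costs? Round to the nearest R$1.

Total contribution margin = 46,800 × R$67.44 = R$3,156,192.00.
Since DOL = CM ÷ EBIT, EBIT = R$3,156,192.00 ÷ 4.05 = R$779,306.67.
Fixed costs = CM − EBIT = R$3,156,192.00 − R$779,306.67 = R$2,376,885.

R$2,376,885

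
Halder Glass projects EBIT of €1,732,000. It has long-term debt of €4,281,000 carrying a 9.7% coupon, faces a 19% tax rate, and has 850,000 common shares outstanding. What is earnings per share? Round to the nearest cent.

€1.25

Interest = €415,257.00, so EBT = €1,732,000 − €415,257.00 = €1,316,743.00.
Net income = €1,316,743.00 × (1 − 0.19) = €1,066,561.83.
Per share: €1,066,561.83 / 850,000 shares = €1.25.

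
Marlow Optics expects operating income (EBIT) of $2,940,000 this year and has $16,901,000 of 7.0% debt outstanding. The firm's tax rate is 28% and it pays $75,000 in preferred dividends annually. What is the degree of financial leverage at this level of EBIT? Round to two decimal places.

Interest = $1,183,070.00.
Pre-tax preferred-dividend burden = $75,000 ÷ (1 − 0.28) = $104,166.67.
DFL = EBIT ÷ [EBIT − I − D_p/(1−t)] = $2,940,000 ÷ [$2,940,000 − $1,183,070.00 − $104,166.67] = $2,940,000 ÷ $1,652,763.33 = 1.7788.

1.78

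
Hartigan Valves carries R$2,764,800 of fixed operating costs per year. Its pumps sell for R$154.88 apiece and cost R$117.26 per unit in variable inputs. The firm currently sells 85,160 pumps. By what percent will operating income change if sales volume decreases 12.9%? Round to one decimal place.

-94.2%

At 85,160 units, contribution = 85,160 × R$37.62 = R$3,203,719.20.
Operating income = contribution − fixed costs = R$3,203,719.20 − R$2,764,800 = R$438,919.20.
So DOL = total CM / EBIT = R$3,203,719.20 / R$438,919.20 = 7.2991.
Operating income changes by 7.2991 × -12.9% = -94.2%.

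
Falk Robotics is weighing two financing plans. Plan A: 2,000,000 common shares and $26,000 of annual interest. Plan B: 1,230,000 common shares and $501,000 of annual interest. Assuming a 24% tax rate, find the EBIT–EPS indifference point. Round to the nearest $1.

$1,259,766

Set EPS_A = EPS_B: (EBIT − $26,000)(1 − 0.24) ÷ 2,000,000 = (EBIT − $501,000)(1 − 0.24) ÷ 1,230,000.
The (1 − t) factor cancels: (EBIT − 26,000) × 1,230,000 = (EBIT − 501,000) × 2,000,000.
Solving, EBIT = (501,000·2,000,000 − 26,000·1,230,000) / (2,000,000 − 1,230,000) = 970,020,000,000 / 770,000 = 1,259,766.23.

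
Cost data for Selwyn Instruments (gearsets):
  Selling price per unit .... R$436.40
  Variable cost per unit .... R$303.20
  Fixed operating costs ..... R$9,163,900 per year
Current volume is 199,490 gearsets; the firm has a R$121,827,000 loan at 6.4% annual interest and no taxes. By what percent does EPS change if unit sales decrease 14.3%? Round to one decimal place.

-39.5%

Total contribution margin = 199,490 × R$133.20 = R$26,572,068.00.
EBIT = R$26,572,068.00 − R$9,163,900 = R$17,408,168.00.
After interest of R$7,796,928.00, pre-tax earnings = R$9,611,240.00.
Degree of combined leverage = contribution ÷ (EBIT − I) = R$26,572,068.00 ÷ R$9,611,240.00 = 2.7647.
EPS therefore changes by 2.7647 × (-14.3%) = -39.5%.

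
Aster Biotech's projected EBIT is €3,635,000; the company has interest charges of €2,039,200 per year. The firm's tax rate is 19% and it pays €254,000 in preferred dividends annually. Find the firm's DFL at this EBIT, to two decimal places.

Annual interest charges come to €2,039,200.00.
Preferred dividends grossed up pre-tax: €254,000 / (1 − 0.19) = €313,580.25.
DFL = EBIT ÷ [EBIT − I − D_p/(1−t)] = €3,635,000 ÷ [€3,635,000 − €2,039,200.00 − €313,580.25] = €3,635,000 ÷ €1,282,219.75 = 2.8349.

2.83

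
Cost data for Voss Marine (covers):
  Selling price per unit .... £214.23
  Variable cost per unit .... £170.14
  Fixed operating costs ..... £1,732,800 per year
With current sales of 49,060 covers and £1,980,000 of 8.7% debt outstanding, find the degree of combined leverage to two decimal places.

At 49,060 units, contribution = 49,060 × £44.09 = £2,163,055.40.
Operating income = contribution − fixed costs = £2,163,055.40 − £1,732,800 = £430,255.40. Interest = £172,260.00.
DOL = £2,163,055.40 ÷ £430,255.40 = 5.0274; DFL = £430,255.40 ÷ £257,995.40 = 1.6677.
Combined leverage = 5.0274 × 1.6677 = 8.3842.

8.38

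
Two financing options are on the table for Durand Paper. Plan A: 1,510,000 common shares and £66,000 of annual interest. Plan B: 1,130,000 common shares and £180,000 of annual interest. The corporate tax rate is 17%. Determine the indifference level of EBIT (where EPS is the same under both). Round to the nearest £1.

Set EPS_A = EPS_B: (EBIT − £66,000)(1 − 0.17) ÷ 1,510,000 = (EBIT − £180,000)(1 − 0.17) ÷ 1,130,000.
The (1 − t) factor cancels: (EBIT − 66,000) × 1,130,000 = (EBIT − 180,000) × 1,510,000.
EBIT × (1,510,000 − 1,130,000) = 180,000 × 1,510,000 − 66,000 × 1,130,000 = 197,220,000,000, so EBIT = 197,220,000,000 ÷ 380,000 = 519,000.00.

£519,000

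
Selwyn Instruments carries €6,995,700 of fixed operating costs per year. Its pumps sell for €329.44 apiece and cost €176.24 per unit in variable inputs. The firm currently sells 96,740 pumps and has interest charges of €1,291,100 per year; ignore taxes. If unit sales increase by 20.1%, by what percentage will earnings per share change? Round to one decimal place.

+45.6%

Total contribution margin = 96,740 × €153.20 = €14,820,568.00.
Subtracting fixed costs: EBIT = €14,820,568.00 − €6,995,700 = €7,824,868.00.
After interest of €1,291,100.00, pre-tax earnings = €6,533,768.00.
DCL = total CM / (EBIT − I) = €14,820,568.00 / €6,533,768.00 = 2.2683.
%ΔEPS = DCL × %ΔSales = 2.2683 × +20.1% = +45.6%.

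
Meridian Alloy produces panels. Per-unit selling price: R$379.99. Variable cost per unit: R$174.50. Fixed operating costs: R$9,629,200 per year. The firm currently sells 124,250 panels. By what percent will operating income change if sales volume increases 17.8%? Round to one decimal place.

+28.6%

Contribution at this volume is 124,250 × R$205.49 = R$25,532,132.50.
EBIT = R$25,532,132.50 − R$9,629,200 = R$15,902,932.50.
So DOL = total CM / EBIT = R$25,532,132.50 / R$15,902,932.50 = 1.6055.
%ΔEBIT = DOL × %ΔSales = 1.6055 × +17.8% = +28.6%.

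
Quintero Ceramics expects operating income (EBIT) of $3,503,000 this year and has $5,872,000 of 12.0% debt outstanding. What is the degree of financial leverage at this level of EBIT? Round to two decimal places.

1.25

Annual interest charges come to $704,640.00.
DFL = EBIT ÷ (EBIT − I) = $3,503,000 ÷ ($3,503,000 − $704,640.00) = $3,503,000 ÷ $2,798,360.00 = 1.2518.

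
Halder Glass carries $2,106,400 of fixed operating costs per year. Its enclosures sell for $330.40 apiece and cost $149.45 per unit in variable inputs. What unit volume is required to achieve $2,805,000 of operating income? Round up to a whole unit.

27,143 enclosures

Each unit contributes $330.40 − $149.45 = $180.95.
Required volume = (fixed costs + target profit) ÷ CM = ($2,106,400 + $2,805,000) ÷ $180.95 = 27,142.30, so 27,143 enclosures.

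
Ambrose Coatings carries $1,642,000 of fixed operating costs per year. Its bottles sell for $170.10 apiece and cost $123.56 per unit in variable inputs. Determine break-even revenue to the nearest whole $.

Contribution margin per unit = $170.10 − $123.56 = $46.54, a CM ratio of $46.54 ÷ $170.10 = 0.2736.
Break-even revenue = fixed costs × price ÷ CM = $1,642,000 × $170.10 ÷ $46.54 = $6,001,379.

$6,001,379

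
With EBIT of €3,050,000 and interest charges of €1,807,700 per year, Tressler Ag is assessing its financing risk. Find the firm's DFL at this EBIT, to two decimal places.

Interest = €1,807,700.00.
Degree of financial leverage = EBIT / (EBIT − interest) = €3,050,000 / €1,242,300.00 = 2.4551.

2.46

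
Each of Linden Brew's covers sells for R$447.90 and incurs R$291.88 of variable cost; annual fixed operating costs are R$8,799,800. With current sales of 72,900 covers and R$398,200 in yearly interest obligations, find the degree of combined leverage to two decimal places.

5.23

Total contribution margin = 72,900 × R$156.02 = R$11,373,858.00.
Operating income = contribution − fixed costs = R$11,373,858.00 − R$8,799,800 = R$2,574,058.00. Interest = R$398,200.00.
DOL = R$11,373,858.00 ÷ R$2,574,058.00 = 4.4186; DFL = R$2,574,058.00 ÷ R$2,175,858.00 = 1.1830.
DCL = DOL × DFL = 4.4186 × 1.1830 = 5.2272.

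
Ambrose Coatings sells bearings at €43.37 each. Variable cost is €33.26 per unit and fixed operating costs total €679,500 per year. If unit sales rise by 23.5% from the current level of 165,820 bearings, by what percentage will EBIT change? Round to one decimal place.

Total contribution margin = 165,820 × €10.11 = €1,676,440.20.
Subtracting fixed costs: EBIT = €1,676,440.20 − €679,500 = €996,940.20.
Degree of operating leverage = €1,676,440.20 / €996,940.20 = 1.6816.
Operating income changes by 1.6816 × +23.5% = +39.5%.

+39.5%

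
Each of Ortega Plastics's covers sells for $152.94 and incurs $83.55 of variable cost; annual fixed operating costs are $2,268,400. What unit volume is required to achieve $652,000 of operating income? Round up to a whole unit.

Each unit contributes $152.94 − $83.55 = $69.39.
Required volume = (fixed costs + target profit) ÷ CM = ($2,268,400 + $652,000) ÷ $69.39 = 42,086.76, so 42,087 covers.

42,087 covers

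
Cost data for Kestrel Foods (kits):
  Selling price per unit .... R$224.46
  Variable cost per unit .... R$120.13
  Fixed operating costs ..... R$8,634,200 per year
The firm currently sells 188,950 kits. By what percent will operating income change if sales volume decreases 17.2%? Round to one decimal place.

At 188,950 units, contribution = 188,950 × R$104.33 = R$19,713,153.50.
Subtracting fixed costs: EBIT = R$19,713,153.50 − R$8,634,200 = R$11,078,953.50.
DOL = contribution ÷ EBIT = R$19,713,153.50 ÷ R$11,078,953.50 = 1.7793.
So EBIT moves 1.7793 × (-17.2%) = -30.6%.

-30.6%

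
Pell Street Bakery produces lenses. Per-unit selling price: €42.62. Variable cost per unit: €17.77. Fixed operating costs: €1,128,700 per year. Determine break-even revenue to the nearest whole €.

€1,935,823

Contribution margin per unit = €42.62 − €17.77 = €24.85, a CM ratio of €24.85 ÷ €42.62 = 0.5831.
Break-even sales = FC ÷ CM ratio = €1,128,700 × €42.62 / €24.85 = €1,935,823.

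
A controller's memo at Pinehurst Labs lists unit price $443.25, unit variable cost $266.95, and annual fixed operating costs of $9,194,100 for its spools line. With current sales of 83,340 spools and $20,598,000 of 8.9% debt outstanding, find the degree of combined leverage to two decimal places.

4.01

Total contribution margin = 83,340 × $176.30 = $14,692,842.00.
Operating income = contribution − fixed costs = $14,692,842.00 − $9,194,100 = $5,498,742.00. Interest = $1,833,222.00.
DOL = $14,692,842.00 ÷ $5,498,742.00 = 2.6720; DFL = $5,498,742.00 ÷ $3,665,520.00 = 1.5001.
Combined leverage = 2.6720 × 1.5001 = 4.0083.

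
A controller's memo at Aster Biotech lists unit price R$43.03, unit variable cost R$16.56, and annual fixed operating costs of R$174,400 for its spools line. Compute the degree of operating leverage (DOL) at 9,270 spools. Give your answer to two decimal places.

Total contribution margin = 9,270 × R$26.47 = R$245,376.90.
Subtracting fixed costs: EBIT = R$245,376.90 − R$174,400 = R$70,976.90.
DOL = contribution ÷ EBIT = R$245,376.90 ÷ R$70,976.90 = 3.4571.

3.46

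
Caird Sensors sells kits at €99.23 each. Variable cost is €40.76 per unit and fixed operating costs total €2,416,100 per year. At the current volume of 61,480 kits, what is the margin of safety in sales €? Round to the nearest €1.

Contribution margin per unit = €99.23 − €40.76 = €58.47. Break-even units = €2,416,100 ÷ €58.47 = 41,322.05; break-even revenue = 41,322.05 × €99.23 = €4,100,386.57.
Current sales = 61,480 × €99.23 = €6,100,660.40.
Margin of safety = €6,100,660.40 − €4,100,386.57 = €2,000,274.

€2,000,274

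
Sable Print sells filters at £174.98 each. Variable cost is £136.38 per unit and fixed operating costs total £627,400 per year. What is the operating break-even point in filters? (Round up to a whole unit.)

16,254 filters

Each unit contributes £174.98 − £136.38 = £38.60.
Break-even volume = fixed costs ÷ CM per unit = £627,400 ÷ £38.60 = 16,253.89, so 16,254 filters.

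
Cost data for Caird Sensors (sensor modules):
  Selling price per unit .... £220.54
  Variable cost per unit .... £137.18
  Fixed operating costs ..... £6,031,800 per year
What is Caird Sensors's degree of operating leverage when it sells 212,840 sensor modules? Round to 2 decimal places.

1.52

Contribution at this volume is 212,840 × £83.36 = £17,742,342.40.
Operating income = contribution − fixed costs = £17,742,342.40 − £6,031,800 = £11,710,542.40.
Degree of operating leverage = £17,742,342.40 / £11,710,542.40 = 1.5151.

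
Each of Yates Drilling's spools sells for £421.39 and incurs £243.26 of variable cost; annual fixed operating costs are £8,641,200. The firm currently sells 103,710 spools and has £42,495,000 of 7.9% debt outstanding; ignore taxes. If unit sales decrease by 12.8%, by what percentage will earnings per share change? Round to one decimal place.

-36.5%

Total contribution margin = 103,710 × £178.13 = £18,473,862.30.
Operating income = contribution − fixed costs = £18,473,862.30 − £8,641,200 = £9,832,662.30.
After interest of £3,357,105.00, pre-tax earnings = £6,475,557.30.
DCL = total CM / (EBIT − I) = £18,473,862.30 / £6,475,557.30 = 2.8529.
%ΔEPS = DCL × %ΔSales = 2.8529 × -12.8% = -36.5%.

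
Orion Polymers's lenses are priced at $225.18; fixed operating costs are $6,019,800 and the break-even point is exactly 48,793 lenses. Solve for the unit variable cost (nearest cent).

At break-even, FC = Q × (P − VC), so P − VC = $6,019,800 ÷ 48,793 = $123.3743.
Hence VC = price − CM = $225.18 − $123.3743 = $101.81.

$101.81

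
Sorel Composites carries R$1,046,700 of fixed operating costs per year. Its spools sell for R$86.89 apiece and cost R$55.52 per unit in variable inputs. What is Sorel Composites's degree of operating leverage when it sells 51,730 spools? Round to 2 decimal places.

2.82

Contribution at this volume is 51,730 × R$31.37 = R$1,622,770.10.
Subtracting fixed costs: EBIT = R$1,622,770.10 − R$1,046,700 = R$576,070.10.
DOL = contribution ÷ EBIT = R$1,622,770.10 ÷ R$576,070.10 = 2.8170.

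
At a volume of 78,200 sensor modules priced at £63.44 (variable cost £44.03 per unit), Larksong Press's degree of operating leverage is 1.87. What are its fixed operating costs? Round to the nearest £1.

£706,171

At 78,200 units, contribution = 78,200 × £19.41 = £1,517,862.00.
DOL = contribution / EBIT, so EBIT = £1,517,862.00 / 1.87 = £811,690.91.
And FC = contribution − EBIT = £1,517,862.00 − £811,690.91 = £706,171.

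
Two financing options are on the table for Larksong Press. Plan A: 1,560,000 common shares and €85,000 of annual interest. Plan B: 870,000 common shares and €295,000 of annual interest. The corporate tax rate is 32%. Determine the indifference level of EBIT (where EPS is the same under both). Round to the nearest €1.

€559,783

Set EPS_A = EPS_B: (EBIT − €85,000)(1 − 0.32) ÷ 1,560,000 = (EBIT − €295,000)(1 − 0.32) ÷ 870,000.
Cancelling (1 − t) and cross-multiplying: 870,000·(EBIT − 85,000) = 1,560,000·(EBIT − 295,000).
EBIT × (1,560,000 − 870,000) = 295,000 × 1,560,000 − 85,000 × 870,000 = 386,250,000,000, so EBIT = 386,250,000,000 ÷ 690,000 = 559,782.61.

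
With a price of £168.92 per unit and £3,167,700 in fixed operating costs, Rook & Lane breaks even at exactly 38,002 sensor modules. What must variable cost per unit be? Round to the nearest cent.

£85.56

Contribution per unit must be FC / Q = £3,167,700 / 38,002 = £83.3561.
Hence VC = price − CM = £168.92 − £83.3561 = £85.56.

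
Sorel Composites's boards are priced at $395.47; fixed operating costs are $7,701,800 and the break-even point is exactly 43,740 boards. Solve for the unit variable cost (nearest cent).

Contribution per unit must be FC / Q = $7,701,800 / 43,740 = $176.0814.
Variable cost per unit = $395.47 − $176.0814 = $219.39.

$219.39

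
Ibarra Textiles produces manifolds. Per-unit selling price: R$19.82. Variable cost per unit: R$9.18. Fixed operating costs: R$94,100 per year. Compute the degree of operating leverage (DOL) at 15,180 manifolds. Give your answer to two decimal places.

2.40

Contribution at this volume is 15,180 × R$10.64 = R$161,515.20.
Subtracting fixed costs: EBIT = R$161,515.20 − R$94,100 = R$67,415.20.
DOL = contribution ÷ EBIT = R$161,515.20 ÷ R$67,415.20 = 2.3958.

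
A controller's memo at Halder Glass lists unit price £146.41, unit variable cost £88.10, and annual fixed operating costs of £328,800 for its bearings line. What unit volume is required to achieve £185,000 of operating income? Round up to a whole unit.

8,812 bearings

Each unit contributes £146.41 − £88.10 = £58.31.
Need Q such that Q × £58.31 − £328,800 = £185,000, i.e. Q = £513,800 / £58.31 = 8,811.52 → 8,812.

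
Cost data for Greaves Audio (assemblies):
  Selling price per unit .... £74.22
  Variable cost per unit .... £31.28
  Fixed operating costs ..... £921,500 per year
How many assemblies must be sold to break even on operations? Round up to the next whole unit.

21,461 assemblies

Unit CM = price − variable cost = £74.22 − £31.28 = £42.94.
Break-even Q = £921,500 / £42.94 = 21,460.18 → 21,461 assemblies.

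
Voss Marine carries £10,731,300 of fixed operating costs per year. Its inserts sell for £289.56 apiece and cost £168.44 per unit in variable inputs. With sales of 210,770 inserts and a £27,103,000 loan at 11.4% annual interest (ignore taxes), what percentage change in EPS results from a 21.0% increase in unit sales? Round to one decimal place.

+45.8%

Total contribution margin = 210,770 × £121.12 = £25,528,462.40.
EBIT = £25,528,462.40 − £10,731,300 = £14,797,162.40.
After interest of £3,089,742.00, pre-tax earnings = £11,707,420.40.
DCL = total CM / (EBIT − I) = £25,528,462.40 / £11,707,420.40 = 2.1805.
EPS therefore changes by 2.1805 × (+21.0%) = +45.8%.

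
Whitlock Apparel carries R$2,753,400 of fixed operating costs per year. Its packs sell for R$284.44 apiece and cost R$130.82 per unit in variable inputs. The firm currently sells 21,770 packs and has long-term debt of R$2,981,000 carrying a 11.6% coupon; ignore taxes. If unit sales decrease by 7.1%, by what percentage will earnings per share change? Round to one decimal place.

-96.9%

Total contribution margin = 21,770 × R$153.62 = R$3,344,307.40.
Subtracting fixed costs: EBIT = R$3,344,307.40 − R$2,753,400 = R$590,907.40.
Interest = R$345,796.00, so EBIT − I = R$245,111.40.
Degree of combined leverage = contribution ÷ (EBIT − I) = R$3,344,307.40 ÷ R$245,111.40 = 13.6440.
%ΔEPS = DCL × %ΔSales = 13.6440 × -7.1% = -96.9%.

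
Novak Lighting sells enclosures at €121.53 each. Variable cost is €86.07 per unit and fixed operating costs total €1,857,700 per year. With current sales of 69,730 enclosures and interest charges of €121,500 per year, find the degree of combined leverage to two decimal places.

Contribution at this volume is 69,730 × €35.46 = €2,472,625.80.
Subtracting fixed costs: EBIT = €2,472,625.80 − €1,857,700 = €614,925.80. Interest = €121,500.00.
DOL = €2,472,625.80 ÷ €614,925.80 = 4.0210; DFL = €614,925.80 ÷ €493,425.80 = 1.2462.
DCL = DOL × DFL = 4.0210 × 1.2462 = 5.0110.

5.01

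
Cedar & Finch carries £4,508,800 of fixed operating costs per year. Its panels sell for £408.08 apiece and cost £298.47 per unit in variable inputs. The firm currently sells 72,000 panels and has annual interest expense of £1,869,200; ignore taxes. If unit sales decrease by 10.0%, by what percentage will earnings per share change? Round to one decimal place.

-52.1%

Contribution at this volume is 72,000 × £109.61 = £7,891,920.00.
EBIT = £7,891,920.00 − £4,508,800 = £3,383,120.00.
Interest = £1,869,200.00, so EBIT − I = £1,513,920.00.
Degree of combined leverage = contribution ÷ (EBIT − I) = £7,891,920.00 ÷ £1,513,920.00 = 5.2129.
%ΔEPS = DCL × %ΔSales = 5.2129 × -10.0% = -52.1%.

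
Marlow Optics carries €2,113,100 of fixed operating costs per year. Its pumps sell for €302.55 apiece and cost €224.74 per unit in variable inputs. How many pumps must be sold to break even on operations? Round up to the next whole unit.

Each unit contributes €302.55 − €224.74 = €77.81.
Break-even volume = fixed costs ÷ CM per unit = €2,113,100 ÷ €77.81 = 27,157.18, so 27,158 pumps.

27,158 pumps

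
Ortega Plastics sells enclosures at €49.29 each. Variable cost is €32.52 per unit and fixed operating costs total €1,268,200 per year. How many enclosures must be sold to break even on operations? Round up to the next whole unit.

75,624 enclosures

Each unit contributes €49.29 − €32.52 = €16.77.
Break-even volume = fixed costs ÷ CM per unit = €1,268,200 ÷ €16.77 = 75,623.14, so 75,624 enclosures.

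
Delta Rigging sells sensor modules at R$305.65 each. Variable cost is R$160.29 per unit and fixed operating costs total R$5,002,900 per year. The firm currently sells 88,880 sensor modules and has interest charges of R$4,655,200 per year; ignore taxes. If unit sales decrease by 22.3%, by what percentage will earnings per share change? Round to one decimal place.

-88.3%

Total contribution margin = 88,880 × R$145.36 = R$12,919,596.80.
Operating income = contribution − fixed costs = R$12,919,596.80 − R$5,002,900 = R$7,916,696.80.
After interest of R$4,655,200.00, pre-tax earnings = R$3,261,496.80.
Degree of combined leverage = contribution ÷ (EBIT − I) = R$12,919,596.80 ÷ R$3,261,496.80 = 3.9612.
EPS therefore changes by 3.9612 × (-22.3%) = -88.3%.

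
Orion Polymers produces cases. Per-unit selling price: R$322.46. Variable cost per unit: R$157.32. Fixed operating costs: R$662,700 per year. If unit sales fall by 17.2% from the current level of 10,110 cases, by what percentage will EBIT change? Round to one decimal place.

Total contribution margin = 10,110 × R$165.14 = R$1,669,565.40.
Subtracting fixed costs: EBIT = R$1,669,565.40 − R$662,700 = R$1,006,865.40.
Degree of operating leverage = R$1,669,565.40 / R$1,006,865.40 = 1.6582.
Operating income changes by 1.6582 × -17.2% = -28.5%.

-28.5%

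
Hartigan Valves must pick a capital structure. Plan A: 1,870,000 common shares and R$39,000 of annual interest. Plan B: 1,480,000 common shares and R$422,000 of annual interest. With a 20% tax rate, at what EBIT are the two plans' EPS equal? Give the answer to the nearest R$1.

Set EPS_A = EPS_B: (EBIT − R$39,000)(1 − 0.20) ÷ 1,870,000 = (EBIT − R$422,000)(1 − 0.20) ÷ 1,480,000.
The (1 − t) factor cancels: (EBIT − 39,000) × 1,480,000 = (EBIT − 422,000) × 1,870,000.
EBIT × (1,870,000 − 1,480,000) = 422,000 × 1,870,000 − 39,000 × 1,480,000 = 731,420,000,000, so EBIT = 731,420,000,000 ÷ 390,000 = 1,875,435.90.

R$1,875,436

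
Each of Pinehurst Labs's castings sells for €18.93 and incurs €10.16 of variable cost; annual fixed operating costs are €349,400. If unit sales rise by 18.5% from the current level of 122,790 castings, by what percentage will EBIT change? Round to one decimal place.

+27.4%

Total contribution margin = 122,790 × €8.77 = €1,076,868.30.
EBIT = €1,076,868.30 − €349,400 = €727,468.30.
So DOL = total CM / EBIT = €1,076,868.30 / €727,468.30 = 1.4803.
So EBIT moves 1.4803 × (+18.5%) = +27.4%.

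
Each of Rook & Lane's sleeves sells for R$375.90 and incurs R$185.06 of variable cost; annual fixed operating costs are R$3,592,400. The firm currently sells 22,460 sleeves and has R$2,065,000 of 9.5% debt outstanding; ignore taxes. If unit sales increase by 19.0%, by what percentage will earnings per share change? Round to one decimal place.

Contribution at this volume is 22,460 × R$190.84 = R$4,286,266.40.
Operating income = contribution − fixed costs = R$4,286,266.40 − R$3,592,400 = R$693,866.40.
After interest of R$196,175.00, pre-tax earnings = R$497,691.40.
Degree of combined leverage = contribution ÷ (EBIT − I) = R$4,286,266.40 ÷ R$497,691.40 = 8.6123.
EPS therefore changes by 8.6123 × (+19.0%) = +163.6%.

+163.6%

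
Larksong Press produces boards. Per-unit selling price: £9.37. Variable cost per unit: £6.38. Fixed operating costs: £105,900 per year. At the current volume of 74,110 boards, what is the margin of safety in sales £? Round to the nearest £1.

£362,543

Each unit contributes £9.37 − £6.38 = £2.99. Break-even units = £105,900 ÷ £2.99 = 35,418.06; break-even revenue = 35,418.06 × £9.37 = £331,867.22.
Actual sales revenue = 74,110 × £9.37 = £694,410.70.
Margin of safety = £694,410.70 − £331,867.22 = £362,543.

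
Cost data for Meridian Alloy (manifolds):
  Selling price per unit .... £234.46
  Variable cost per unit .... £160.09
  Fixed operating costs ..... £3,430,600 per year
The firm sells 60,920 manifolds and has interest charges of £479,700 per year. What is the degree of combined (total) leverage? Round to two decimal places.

7.30

Contribution at this volume is 60,920 × £74.37 = £4,530,620.40.
Operating income = contribution − fixed costs = £4,530,620.40 − £3,430,600 = £1,100,020.40. Interest = £479,700.00.
DOL = £4,530,620.40 ÷ £1,100,020.40 = 4.1187; DFL = £1,100,020.40 ÷ £620,320.40 = 1.7733.
Combined leverage = 4.1187 × 1.7733 = 7.3037.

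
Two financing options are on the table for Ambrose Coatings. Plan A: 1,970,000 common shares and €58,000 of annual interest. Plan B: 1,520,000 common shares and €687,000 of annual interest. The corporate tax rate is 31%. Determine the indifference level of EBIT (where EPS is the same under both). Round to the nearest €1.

€2,811,622

Set EPS_A = EPS_B: (EBIT − €58,000)(1 − 0.31) ÷ 1,970,000 = (EBIT − €687,000)(1 − 0.31) ÷ 1,520,000.
Cancelling (1 − t) and cross-multiplying: 1,520,000·(EBIT − 58,000) = 1,970,000·(EBIT − 687,000).
EBIT × (1,970,000 − 1,520,000) = 687,000 × 1,970,000 − 58,000 × 1,520,000 = 1,265,230,000,000, so EBIT = 1,265,230,000,000 ÷ 450,000 = 2,811,622.22.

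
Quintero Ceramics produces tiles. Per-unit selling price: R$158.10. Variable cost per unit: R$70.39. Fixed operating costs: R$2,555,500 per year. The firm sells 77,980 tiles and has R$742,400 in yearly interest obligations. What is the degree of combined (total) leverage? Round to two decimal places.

At 77,980 units, contribution = 77,980 × R$87.71 = R$6,839,625.80.
Subtracting fixed costs: EBIT = R$6,839,625.80 − R$2,555,500 = R$4,284,125.80. Interest = R$742,400.00.
DOL = R$6,839,625.80 ÷ R$4,284,125.80 = 1.5965; DFL = R$4,284,125.80 ÷ R$3,541,725.80 = 1.2096.
Combined leverage = 1.5965 × 1.2096 = 1.9311.

1.93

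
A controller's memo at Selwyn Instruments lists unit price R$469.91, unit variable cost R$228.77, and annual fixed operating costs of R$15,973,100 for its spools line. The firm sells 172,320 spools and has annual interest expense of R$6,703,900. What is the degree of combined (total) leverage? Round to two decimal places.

Total contribution margin = 172,320 × R$241.14 = R$41,553,244.80.
EBIT = R$41,553,244.80 − R$15,973,100 = R$25,580,144.80. Interest = R$6,703,900.00.
DOL = R$41,553,244.80 ÷ R$25,580,144.80 = 1.6244; DFL = R$25,580,144.80 ÷ R$18,876,244.80 = 1.3552.
DCL = DOL × DFL = 1.6244 × 1.3552 = 2.2014.

2.20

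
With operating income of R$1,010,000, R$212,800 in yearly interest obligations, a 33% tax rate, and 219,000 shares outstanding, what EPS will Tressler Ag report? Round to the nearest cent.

Pre-tax income = R$1,010,000 − R$212,800.00 = R$797,200.00.
After tax at 33%: net income = R$797,200.00 × 0.67 = R$534,124.00.
EPS = R$534,124.00 ÷ 219,000 = R$2.44.

R$2.44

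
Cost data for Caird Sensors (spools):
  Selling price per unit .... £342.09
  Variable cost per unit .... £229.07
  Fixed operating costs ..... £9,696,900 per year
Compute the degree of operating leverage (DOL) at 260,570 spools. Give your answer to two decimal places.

At 260,570 units, contribution = 260,570 × £113.02 = £29,449,621.40.
Subtracting fixed costs: EBIT = £29,449,621.40 − £9,696,900 = £19,752,721.40.
So DOL = total CM / EBIT = £29,449,621.40 / £19,752,721.40 = 1.4909.

1.49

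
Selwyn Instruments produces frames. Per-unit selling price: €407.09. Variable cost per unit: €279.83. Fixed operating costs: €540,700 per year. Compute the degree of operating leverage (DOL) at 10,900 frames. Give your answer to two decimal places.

1.64

At 10,900 units, contribution = 10,900 × €127.26 = €1,387,134.00.
EBIT = €1,387,134.00 − €540,700 = €846,434.00.
Degree of operating leverage = €1,387,134.00 / €846,434.00 = 1.6388.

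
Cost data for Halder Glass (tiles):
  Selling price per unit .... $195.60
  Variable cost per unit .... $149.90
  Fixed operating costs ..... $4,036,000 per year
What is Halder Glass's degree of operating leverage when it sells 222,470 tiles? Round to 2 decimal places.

1.66

At 222,470 units, contribution = 222,470 × $45.70 = $10,166,879.00.
EBIT = $10,166,879.00 − $4,036,000 = $6,130,879.00.
So DOL = total CM / EBIT = $10,166,879.00 / $6,130,879.00 = 1.6583.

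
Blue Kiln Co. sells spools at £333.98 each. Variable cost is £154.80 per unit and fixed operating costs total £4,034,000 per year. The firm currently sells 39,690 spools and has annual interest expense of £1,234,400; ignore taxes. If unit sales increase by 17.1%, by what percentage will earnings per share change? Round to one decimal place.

Contribution at this volume is 39,690 × £179.18 = £7,111,654.20.
Subtracting fixed costs: EBIT = £7,111,654.20 − £4,034,000 = £3,077,654.20.
After interest of £1,234,400.00, pre-tax earnings = £1,843,254.20.
DCL = total CM / (EBIT − I) = £7,111,654.20 / £1,843,254.20 = 3.8582.
%ΔEPS = DCL × %ΔSales = 3.8582 × +17.1% = +66.0%.

+66.0%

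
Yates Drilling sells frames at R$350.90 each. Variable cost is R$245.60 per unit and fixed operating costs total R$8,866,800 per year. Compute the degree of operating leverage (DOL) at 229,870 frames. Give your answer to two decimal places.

Contribution at this volume is 229,870 × R$105.30 = R$24,205,311.00.
EBIT = R$24,205,311.00 − R$8,866,800 = R$15,338,511.00.
DOL = contribution ÷ EBIT = R$24,205,311.00 ÷ R$15,338,511.00 = 1.5781.

1.58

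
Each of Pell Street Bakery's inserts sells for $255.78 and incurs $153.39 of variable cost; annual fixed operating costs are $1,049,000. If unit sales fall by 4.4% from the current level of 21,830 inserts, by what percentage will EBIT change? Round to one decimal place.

Contribution at this volume is 21,830 × $102.39 = $2,235,173.70.
Subtracting fixed costs: EBIT = $2,235,173.70 − $1,049,000 = $1,186,173.70.
DOL = contribution ÷ EBIT = $2,235,173.70 ÷ $1,186,173.70 = 1.8844.
Operating income changes by 1.8844 × -4.4% = -8.3%.

-8.3%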